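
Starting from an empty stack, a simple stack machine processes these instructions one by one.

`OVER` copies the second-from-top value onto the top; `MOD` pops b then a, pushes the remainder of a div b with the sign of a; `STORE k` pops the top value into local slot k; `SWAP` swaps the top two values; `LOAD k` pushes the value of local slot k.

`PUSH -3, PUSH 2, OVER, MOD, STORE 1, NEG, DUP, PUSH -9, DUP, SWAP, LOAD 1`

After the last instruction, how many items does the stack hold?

PUSH -3 -> [-3]
PUSH 2  -> [-3, 2]
OVER    -> [-3, 2, -3]
MOD     -> [-3, 2]
STORE 1 -> [-3]
NEG     -> [3]
DUP     -> [3, 3]
PUSH -9 -> [3, 3, -9]
DUP     -> [3, 3, -9, -9]
SWAP    -> [3, 3, -9, -9]
LOAD 1  -> [3, 3, -9, -9, 2]

5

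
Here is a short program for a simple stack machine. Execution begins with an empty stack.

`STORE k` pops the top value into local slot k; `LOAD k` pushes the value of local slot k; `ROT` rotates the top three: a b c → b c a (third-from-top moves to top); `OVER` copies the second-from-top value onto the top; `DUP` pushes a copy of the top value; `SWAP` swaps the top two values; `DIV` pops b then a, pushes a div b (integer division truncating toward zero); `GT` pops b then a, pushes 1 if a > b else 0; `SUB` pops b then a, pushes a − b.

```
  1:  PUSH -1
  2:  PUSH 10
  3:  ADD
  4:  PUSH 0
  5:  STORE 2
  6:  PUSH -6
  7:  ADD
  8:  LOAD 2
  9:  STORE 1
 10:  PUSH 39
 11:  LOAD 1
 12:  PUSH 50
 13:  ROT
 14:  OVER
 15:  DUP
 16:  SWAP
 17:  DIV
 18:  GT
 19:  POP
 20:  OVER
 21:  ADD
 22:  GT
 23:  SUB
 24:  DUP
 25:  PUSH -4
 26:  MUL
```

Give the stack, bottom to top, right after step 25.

PUSH -1 -> -1
PUSH 10 -> -1 10
ADD     -> 9
PUSH 0  -> 9 0
STORE 2 -> 9
PUSH -6 -> 9 -6
ADD     -> 3
LOAD 2  -> 3 0
STORE 1 -> 3
PUSH 39 -> 3 39
LOAD 1  -> 3 39 0
PUSH 50 -> 3 39 0 50
ROT     -> 3 0 50 39
OVER    -> 3 0 50 39 50
DUP     -> 3 0 50 39 50 50
SWAP    -> 3 0 50 39 50 50
DIV     -> 3 0 50 39 1
GT      -> 3 0 50 1
POP     -> 3 0 50
OVER    -> 3 0 50 0
ADD     -> 3 0 50
GT      -> 3 0
SUB     -> 3
DUP     -> 3 3
PUSH -4 -> 3 3 -4

[3, 3, -4]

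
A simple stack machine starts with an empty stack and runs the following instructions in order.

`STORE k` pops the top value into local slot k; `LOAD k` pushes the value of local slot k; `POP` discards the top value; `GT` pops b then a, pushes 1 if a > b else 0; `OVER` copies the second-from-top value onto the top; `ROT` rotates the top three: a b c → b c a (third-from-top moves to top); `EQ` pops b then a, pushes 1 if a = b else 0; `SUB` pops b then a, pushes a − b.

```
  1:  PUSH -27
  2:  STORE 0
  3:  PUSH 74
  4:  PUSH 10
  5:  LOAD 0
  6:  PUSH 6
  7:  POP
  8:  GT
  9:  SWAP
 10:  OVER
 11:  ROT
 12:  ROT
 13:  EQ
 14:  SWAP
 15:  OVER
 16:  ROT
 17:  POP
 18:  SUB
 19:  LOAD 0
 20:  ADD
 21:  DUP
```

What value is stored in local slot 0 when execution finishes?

PUSH -27  [-27]
STORE 0   []
PUSH 74   [74]
PUSH 10   [74, 10]
LOAD 0    [74, 10, -27]
PUSH 6    [74, 10, -27, 6]
POP       [74, 10, -27]
GT        [74, 1]
SWAP      [1, 74]
OVER      [1, 74, 1]
ROT       [74, 1, 1]
ROT       [1, 1, 74]
EQ        [1, 0]
SWAP      [0, 1]
OVER      [0, 1, 0]
ROT       [1, 0, 0]
POP       [1, 0]
SUB       [1]
LOAD 0    [1, -27]
ADD       [-26]
DUP       [-26, -26]

-27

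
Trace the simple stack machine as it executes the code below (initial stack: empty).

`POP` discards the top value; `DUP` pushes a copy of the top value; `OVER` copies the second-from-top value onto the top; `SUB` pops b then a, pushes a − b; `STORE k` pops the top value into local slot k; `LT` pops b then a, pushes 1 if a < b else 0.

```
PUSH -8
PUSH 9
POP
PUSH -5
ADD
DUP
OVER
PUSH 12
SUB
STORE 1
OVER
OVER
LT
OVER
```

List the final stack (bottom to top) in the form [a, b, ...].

[-13, -13, 0, -13]

PUSH -8 → -8
PUSH 9  → -8 9
POP     → -8
PUSH -5 → -8 -5
ADD     → -13
DUP     → -13 -13
OVER    → -13 -13 -13
PUSH 12 → -13 -13 -13 12
SUB     → -13 -13 -25
STORE 1 → -13 -13
OVER    → -13 -13 -13
OVER    → -13 -13 -13 -13
LT      → -13 -13 0
OVER    → -13 -13 0 -13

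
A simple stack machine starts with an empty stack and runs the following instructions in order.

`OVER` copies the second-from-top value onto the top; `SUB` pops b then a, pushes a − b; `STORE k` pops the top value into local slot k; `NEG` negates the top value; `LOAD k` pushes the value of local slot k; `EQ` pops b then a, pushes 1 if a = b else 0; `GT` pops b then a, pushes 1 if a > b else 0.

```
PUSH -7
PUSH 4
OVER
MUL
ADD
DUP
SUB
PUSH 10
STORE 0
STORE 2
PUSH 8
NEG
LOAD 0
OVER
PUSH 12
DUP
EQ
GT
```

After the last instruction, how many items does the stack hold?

PUSH -7 : -7
PUSH 4  : -7 4
OVER    : -7 4 -7
MUL     : -7 -28
ADD     : -35
DUP     : -35 -35
SUB     : 0
PUSH 10 : 0 10
STORE 0 : 0
STORE 2 : (empty)
PUSH 8  : 8
NEG     : -8
LOAD 0  : -8 10
OVER    : -8 10 -8
PUSH 12 : -8 10 -8 12
DUP     : -8 10 -8 12 12
EQ      : -8 10 -8 1
GT      : -8 10 0

3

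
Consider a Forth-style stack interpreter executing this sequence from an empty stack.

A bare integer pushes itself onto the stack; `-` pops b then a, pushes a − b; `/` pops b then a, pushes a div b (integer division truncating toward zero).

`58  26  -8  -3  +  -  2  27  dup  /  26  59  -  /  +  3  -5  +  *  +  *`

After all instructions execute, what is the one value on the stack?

1914

58  : 58
26  : 58 26
-8  : 58 26 -8
-3  : 58 26 -8 -3
+   : 58 26 -11
-   : 58 37
2   : 58 37 2
27  : 58 37 2 27
dup : 58 37 2 27 27
/   : 58 37 2 1
26  : 58 37 2 1 26
59  : 58 37 2 1 26 59
-   : 58 37 2 1 -33
/   : 58 37 2 0
+   : 58 37 2
3   : 58 37 2 3
-5  : 58 37 2 3 -5
+   : 58 37 2 -2
*   : 58 37 -4
+   : 58 33
*   : 1914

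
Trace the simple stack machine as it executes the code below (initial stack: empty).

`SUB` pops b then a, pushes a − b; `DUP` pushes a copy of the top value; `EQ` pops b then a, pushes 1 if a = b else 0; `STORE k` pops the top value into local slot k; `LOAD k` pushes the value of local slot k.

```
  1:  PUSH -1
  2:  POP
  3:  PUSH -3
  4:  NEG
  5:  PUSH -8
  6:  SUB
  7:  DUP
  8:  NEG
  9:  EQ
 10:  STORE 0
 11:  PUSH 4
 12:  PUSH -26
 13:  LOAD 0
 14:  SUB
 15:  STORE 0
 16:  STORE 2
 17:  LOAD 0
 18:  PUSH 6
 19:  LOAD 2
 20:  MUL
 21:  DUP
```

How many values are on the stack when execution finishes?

3

PUSH -1  -> [-1]
POP      -> []
PUSH -3  -> [-3]
NEG      -> [3]
PUSH -8  -> [3, -8]
SUB      -> [11]
DUP      -> [11, 11]
NEG      -> [11, -11]
EQ       -> [0]
STORE 0  -> []
PUSH 4   -> [4]
PUSH -26 -> [4, -26]
LOAD 0   -> [4, -26, 0]
SUB      -> [4, -26]
STORE 0  -> [4]
STORE 2  -> []
LOAD 0   -> [-26]
PUSH 6   -> [-26, 6]
LOAD 2   -> [-26, 6, 4]
MUL      -> [-26, 24]
DUP      -> [-26, 24, 24]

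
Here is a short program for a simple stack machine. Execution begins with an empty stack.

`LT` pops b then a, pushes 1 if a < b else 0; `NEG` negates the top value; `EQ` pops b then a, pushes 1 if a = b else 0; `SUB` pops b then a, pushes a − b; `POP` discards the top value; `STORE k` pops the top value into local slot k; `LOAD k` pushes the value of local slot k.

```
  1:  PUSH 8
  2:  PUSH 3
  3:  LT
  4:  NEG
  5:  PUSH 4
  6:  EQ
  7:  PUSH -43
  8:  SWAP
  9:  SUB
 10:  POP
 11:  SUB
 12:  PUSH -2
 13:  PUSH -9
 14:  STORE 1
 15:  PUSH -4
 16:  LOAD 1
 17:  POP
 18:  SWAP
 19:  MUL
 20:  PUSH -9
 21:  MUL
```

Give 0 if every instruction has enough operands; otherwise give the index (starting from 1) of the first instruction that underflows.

11

PUSH 8    8
PUSH 3    8 3
LT        0
NEG       0
PUSH 4    0 4
EQ        0
PUSH -43  0 -43
SWAP      -43 0
SUB       -43
POP       (empty)
SUB  — needs 2 operands, stack has 0 → underflow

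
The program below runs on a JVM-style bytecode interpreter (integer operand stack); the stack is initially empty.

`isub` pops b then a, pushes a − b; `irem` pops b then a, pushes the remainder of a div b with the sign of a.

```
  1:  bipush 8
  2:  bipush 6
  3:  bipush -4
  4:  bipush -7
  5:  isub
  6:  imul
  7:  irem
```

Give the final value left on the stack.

8

bipush 8  → [8]
bipush 6  → [8, 6]
bipush -4 → [8, 6, -4]
bipush -7 → [8, 6, -4, -7]
isub      → [8, 6, 3]
imul      → [8, 18]
irem      → [8]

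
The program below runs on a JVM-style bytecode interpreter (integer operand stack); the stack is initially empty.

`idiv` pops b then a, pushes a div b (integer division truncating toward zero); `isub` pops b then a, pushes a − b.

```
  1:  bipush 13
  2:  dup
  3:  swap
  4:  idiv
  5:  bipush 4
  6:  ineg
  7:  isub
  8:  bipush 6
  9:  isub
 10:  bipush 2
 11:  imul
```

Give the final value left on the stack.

-2

bipush 13 : [13]
dup       : [13, 13]
swap      : [13, 13]
idiv      : [1]
bipush 4  : [1, 4]
ineg      : [1, -4]
isub      : [5]
bipush 6  : [5, 6]
isub      : [-1]
bipush 2  : [-1, 2]
imul      : [-2]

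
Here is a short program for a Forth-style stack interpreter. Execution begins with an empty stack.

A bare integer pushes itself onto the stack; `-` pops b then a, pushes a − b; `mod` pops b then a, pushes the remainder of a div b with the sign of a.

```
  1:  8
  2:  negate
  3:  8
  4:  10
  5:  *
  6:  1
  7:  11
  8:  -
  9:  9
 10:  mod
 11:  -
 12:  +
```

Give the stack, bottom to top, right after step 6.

[-8, 80, 1]

8      : [8]
negate : [-8]
8      : [-8, 8]
10     : [-8, 8, 10]
*      : [-8, 80]
1      : [-8, 80, 1]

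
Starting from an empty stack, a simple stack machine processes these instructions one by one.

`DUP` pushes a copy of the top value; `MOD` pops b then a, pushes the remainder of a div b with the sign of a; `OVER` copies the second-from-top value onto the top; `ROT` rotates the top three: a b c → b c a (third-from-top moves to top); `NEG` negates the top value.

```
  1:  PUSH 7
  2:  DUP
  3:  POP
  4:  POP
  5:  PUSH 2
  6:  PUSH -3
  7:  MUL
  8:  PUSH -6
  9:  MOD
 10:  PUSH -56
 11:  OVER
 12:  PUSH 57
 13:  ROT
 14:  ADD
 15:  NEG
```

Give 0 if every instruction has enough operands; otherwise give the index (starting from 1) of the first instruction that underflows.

0

PUSH 7    7
DUP       7 7
POP       7
POP       (empty)
PUSH 2    2
PUSH -3   2 -3
MUL       -6
PUSH -6   -6 -6
MOD       0
PUSH -56  0 -56
OVER      0 -56 0
PUSH 57   0 -56 0 57
ROT       0 0 57 -56
ADD       0 0 1
NEG       0 0 -1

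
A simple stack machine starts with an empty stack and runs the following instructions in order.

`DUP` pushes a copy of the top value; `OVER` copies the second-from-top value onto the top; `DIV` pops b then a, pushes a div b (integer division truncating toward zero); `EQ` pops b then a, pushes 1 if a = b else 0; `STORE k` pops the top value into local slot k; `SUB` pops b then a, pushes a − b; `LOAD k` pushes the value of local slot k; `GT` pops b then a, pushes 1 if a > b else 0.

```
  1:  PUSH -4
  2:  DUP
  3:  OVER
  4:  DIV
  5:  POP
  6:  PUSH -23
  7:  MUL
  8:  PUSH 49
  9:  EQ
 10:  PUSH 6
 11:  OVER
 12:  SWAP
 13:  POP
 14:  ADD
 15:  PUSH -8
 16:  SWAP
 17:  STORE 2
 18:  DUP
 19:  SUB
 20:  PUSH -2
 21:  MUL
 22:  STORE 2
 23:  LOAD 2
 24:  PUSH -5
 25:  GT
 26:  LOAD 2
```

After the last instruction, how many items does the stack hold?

PUSH -4  → -4
DUP      → -4 -4
OVER     → -4 -4 -4
DIV      → -4 1
POP      → -4
PUSH -23 → -4 -23
MUL      → 92
PUSH 49  → 92 49
EQ       → 0
PUSH 6   → 0 6
OVER     → 0 6 0
SWAP     → 0 0 6
POP      → 0 0
ADD      → 0
PUSH -8  → 0 -8
SWAP     → -8 0
STORE 2  → -8
DUP      → -8 -8
SUB      → 0
PUSH -2  → 0 -2
MUL      → 0
STORE 2  → (empty)
LOAD 2   → 0
PUSH -5  → 0 -5
GT       → 1
LOAD 2   → 1 0

2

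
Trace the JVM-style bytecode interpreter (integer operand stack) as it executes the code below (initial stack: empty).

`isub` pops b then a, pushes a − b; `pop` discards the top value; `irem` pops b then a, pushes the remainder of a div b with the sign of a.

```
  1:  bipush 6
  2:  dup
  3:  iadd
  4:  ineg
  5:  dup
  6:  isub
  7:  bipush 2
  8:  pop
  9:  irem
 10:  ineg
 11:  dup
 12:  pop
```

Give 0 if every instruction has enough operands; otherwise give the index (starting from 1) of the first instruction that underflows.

9

bipush 6  6
dup       6 6
iadd      12
ineg      -12
dup       -12 -12
isub      0
bipush 2  0 2
pop       0
irem  — needs 2 operands, stack has 1 → underflow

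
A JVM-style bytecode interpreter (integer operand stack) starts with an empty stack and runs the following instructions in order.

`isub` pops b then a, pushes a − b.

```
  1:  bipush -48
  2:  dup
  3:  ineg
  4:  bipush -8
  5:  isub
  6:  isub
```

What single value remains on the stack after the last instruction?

bipush -48 : -48
dup        : -48 -48
ineg       : -48 48
bipush -8  : -48 48 -8
isub       : -48 56
isub       : -104

-104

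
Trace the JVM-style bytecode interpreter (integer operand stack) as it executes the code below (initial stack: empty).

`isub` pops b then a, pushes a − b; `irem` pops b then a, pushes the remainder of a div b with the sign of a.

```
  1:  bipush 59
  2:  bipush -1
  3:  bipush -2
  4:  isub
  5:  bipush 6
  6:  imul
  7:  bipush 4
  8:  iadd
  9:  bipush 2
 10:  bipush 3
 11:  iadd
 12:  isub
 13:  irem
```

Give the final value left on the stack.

4

bipush 59 → [59]
bipush -1 → [59, -1]
bipush -2 → [59, -1, -2]
isub      → [59, 1]
bipush 6  → [59, 1, 6]
imul      → [59, 6]
bipush 4  → [59, 6, 4]
iadd      → [59, 10]
bipush 2  → [59, 10, 2]
bipush 3  → [59, 10, 2, 3]
iadd      → [59, 10, 5]
isub      → [59, 5]
irem      → [4]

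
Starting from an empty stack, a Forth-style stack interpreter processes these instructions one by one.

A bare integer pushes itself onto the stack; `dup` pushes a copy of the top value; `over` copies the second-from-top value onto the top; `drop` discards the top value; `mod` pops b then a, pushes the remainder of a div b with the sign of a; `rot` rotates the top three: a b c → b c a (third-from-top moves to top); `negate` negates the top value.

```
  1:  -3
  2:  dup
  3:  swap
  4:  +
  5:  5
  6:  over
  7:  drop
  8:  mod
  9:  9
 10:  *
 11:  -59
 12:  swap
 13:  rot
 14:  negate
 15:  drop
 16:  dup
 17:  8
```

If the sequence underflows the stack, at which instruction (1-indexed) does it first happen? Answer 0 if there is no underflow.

-3   → -3
dup  → -3 -3
swap → -3 -3
+    → -6
5    → -6 5
over → -6 5 -6
drop → -6 5
mod  → -1
9    → -1 9
*    → -9
-59  → -9 -59
swap → -59 -9
rot  — needs 3 operands, stack has 2 → underflow

13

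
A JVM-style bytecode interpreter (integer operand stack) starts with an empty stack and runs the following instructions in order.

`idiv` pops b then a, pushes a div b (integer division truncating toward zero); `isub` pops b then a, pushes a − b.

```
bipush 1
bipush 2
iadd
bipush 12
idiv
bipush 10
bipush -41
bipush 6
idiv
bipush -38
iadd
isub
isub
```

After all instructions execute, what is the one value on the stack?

bipush 1   : 1
bipush 2   : 1 2
iadd       : 3
bipush 12  : 3 12
idiv       : 0
bipush 10  : 0 10
bipush -41 : 0 10 -41
bipush 6   : 0 10 -41 6
idiv       : 0 10 -6
bipush -38 : 0 10 -6 -38
iadd       : 0 10 -44
isub       : 0 54
isub       : -54

-54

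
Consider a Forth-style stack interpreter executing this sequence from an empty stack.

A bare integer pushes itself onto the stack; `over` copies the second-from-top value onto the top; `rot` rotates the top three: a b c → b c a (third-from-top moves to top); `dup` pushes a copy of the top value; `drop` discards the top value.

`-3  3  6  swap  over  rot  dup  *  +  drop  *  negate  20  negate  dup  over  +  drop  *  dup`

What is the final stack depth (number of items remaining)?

-3      -3
3       -3 3
6       -3 3 6
swap    -3 6 3
over    -3 6 3 6
rot     -3 3 6 6
dup     -3 3 6 6 6
*       -3 3 6 36
+       -3 3 42
drop    -3 3
*       -9
negate  9
20      9 20
negate  9 -20
dup     9 -20 -20
over    9 -20 -20 -20
+       9 -20 -40
drop    9 -20
*       -180
dup     -180 -180

2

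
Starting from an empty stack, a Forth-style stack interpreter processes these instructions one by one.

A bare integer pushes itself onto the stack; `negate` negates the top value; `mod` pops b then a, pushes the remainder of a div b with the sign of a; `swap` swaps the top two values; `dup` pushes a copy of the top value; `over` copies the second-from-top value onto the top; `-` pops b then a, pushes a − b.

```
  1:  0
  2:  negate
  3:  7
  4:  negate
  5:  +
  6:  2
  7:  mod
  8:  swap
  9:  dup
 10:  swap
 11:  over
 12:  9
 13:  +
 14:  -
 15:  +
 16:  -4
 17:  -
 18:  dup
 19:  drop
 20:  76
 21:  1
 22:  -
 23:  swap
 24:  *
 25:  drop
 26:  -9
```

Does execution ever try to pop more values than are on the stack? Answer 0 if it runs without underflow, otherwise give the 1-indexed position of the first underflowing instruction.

8

0      -> [0]
negate -> [0]
7      -> [0, 7]
negate -> [0, -7]
+      -> [-7]
2      -> [-7, 2]
mod    -> [-1]
swap  — needs 2 operands, stack has 1 → underflow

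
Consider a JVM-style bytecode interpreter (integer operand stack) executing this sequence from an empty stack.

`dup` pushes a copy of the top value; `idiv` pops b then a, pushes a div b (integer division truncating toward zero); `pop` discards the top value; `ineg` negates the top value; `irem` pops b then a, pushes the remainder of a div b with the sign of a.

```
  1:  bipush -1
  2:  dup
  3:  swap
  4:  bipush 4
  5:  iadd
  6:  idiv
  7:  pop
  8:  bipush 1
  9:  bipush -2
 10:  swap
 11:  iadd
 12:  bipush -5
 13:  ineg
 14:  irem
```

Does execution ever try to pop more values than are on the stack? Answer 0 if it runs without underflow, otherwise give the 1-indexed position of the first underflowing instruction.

0

bipush -1 → [-1]
dup       → [-1, -1]
swap      → [-1, -1]
bipush 4  → [-1, -1, 4]
iadd      → [-1, 3]
idiv      → [0]
pop       → []
bipush 1  → [1]
bipush -2 → [1, -2]
swap      → [-2, 1]
iadd      → [-1]
bipush -5 → [-1, -5]
ineg      → [-1, 5]
irem      → [-1]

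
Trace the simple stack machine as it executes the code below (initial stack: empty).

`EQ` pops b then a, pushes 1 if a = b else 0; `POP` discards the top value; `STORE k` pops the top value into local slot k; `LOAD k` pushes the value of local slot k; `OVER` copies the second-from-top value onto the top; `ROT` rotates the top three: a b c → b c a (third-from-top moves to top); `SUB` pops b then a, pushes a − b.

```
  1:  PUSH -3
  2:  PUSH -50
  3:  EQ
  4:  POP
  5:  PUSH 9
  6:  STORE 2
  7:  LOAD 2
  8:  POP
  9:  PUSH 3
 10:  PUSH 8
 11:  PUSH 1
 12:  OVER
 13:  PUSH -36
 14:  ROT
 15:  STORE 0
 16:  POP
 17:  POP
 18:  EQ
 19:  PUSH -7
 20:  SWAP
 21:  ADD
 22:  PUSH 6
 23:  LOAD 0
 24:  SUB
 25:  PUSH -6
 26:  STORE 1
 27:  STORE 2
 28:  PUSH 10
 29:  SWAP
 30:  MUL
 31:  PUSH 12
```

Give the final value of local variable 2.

PUSH -3  : -3
PUSH -50 : -3 -50
EQ       : 0
POP      : (empty)
PUSH 9   : 9
STORE 2  : (empty)
LOAD 2   : 9
POP      : (empty)
PUSH 3   : 3
PUSH 8   : 3 8
PUSH 1   : 3 8 1
OVER     : 3 8 1 8
PUSH -36 : 3 8 1 8 -36
ROT      : 3 8 8 -36 1
STORE 0  : 3 8 8 -36
POP      : 3 8 8
POP      : 3 8
EQ       : 0
PUSH -7  : 0 -7
SWAP     : -7 0
ADD      : -7
PUSH 6   : -7 6
LOAD 0   : -7 6 1
SUB      : -7 5
PUSH -6  : -7 5 -6
STORE 1  : -7 5
STORE 2  : -7
PUSH 10  : -7 10
SWAP     : 10 -7
MUL      : -70
PUSH 12  : -70 12

5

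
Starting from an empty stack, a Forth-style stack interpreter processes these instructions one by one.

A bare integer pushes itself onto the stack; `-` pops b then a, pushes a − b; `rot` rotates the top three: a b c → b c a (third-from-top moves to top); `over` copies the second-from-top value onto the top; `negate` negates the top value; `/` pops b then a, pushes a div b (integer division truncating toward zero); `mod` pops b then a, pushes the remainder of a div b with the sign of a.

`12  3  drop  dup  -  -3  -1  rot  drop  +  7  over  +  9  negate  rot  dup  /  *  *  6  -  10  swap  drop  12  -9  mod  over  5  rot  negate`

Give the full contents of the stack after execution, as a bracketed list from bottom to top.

12      [12]
3       [12, 3]
drop    [12]
dup     [12, 12]
-       [0]
-3      [0, -3]
-1      [0, -3, -1]
rot     [-3, -1, 0]
drop    [-3, -1]
+       [-4]
7       [-4, 7]
over    [-4, 7, -4]
+       [-4, 3]
9       [-4, 3, 9]
negate  [-4, 3, -9]
rot     [3, -9, -4]
dup     [3, -9, -4, -4]
/       [3, -9, 1]
*       [3, -9]
*       [-27]
6       [-27, 6]
-       [-33]
10      [-33, 10]
swap    [10, -33]
drop    [10]
12      [10, 12]
-9      [10, 12, -9]
mod     [10, 3]
over    [10, 3, 10]
5       [10, 3, 10, 5]
rot     [10, 10, 5, 3]
negate  [10, 10, 5, -3]

[10, 10, 5, -3]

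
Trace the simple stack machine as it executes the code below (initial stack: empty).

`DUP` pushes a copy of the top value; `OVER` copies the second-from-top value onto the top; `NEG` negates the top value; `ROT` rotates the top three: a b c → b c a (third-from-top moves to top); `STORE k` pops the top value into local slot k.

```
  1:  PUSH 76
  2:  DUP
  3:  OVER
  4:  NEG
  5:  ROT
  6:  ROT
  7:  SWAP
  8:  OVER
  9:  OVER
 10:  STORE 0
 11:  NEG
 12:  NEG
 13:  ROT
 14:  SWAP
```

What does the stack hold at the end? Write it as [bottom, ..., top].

PUSH 76 -> 76
DUP     -> 76 76
OVER    -> 76 76 76
NEG     -> 76 76 -76
ROT     -> 76 -76 76
ROT     -> -76 76 76
SWAP    -> -76 76 76
OVER    -> -76 76 76 76
OVER    -> -76 76 76 76 76
STORE 0 -> -76 76 76 76
NEG     -> -76 76 76 -76
NEG     -> -76 76 76 76
ROT     -> -76 76 76 76
SWAP    -> -76 76 76 76

[-76, 76, 76, 76]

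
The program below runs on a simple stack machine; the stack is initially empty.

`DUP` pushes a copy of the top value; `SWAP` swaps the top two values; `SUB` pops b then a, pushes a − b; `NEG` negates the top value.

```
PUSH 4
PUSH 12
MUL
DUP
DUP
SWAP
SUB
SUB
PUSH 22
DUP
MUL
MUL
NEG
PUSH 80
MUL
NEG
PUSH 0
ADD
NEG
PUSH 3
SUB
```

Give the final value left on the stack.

-1858563

PUSH 4   4
PUSH 12  4 12
MUL      48
DUP      48 48
DUP      48 48 48
SWAP     48 48 48
SUB      48 0
SUB      48
PUSH 22  48 22
DUP      48 22 22
MUL      48 484
MUL      23232
NEG      -23232
PUSH 80  -23232 80
MUL      -1858560
NEG      1858560
PUSH 0   1858560 0
ADD      1858560
NEG      -1858560
PUSH 3   -1858560 3
SUB      -1858563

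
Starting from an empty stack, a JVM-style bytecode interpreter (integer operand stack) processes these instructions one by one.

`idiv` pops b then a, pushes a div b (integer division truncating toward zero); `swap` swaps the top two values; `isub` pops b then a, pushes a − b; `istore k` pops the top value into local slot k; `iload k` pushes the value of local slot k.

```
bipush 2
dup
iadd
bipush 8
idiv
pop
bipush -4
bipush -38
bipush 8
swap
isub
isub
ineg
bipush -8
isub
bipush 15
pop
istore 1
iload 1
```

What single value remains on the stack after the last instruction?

58

bipush 2   -> 2
dup        -> 2 2
iadd       -> 4
bipush 8   -> 4 8
idiv       -> 0
pop        -> (empty)
bipush -4  -> -4
bipush -38 -> -4 -38
bipush 8   -> -4 -38 8
swap       -> -4 8 -38
isub       -> -4 46
isub       -> -50
ineg       -> 50
bipush -8  -> 50 -8
isub       -> 58
bipush 15  -> 58 15
pop        -> 58
istore 1   -> (empty)
iload 1    -> 58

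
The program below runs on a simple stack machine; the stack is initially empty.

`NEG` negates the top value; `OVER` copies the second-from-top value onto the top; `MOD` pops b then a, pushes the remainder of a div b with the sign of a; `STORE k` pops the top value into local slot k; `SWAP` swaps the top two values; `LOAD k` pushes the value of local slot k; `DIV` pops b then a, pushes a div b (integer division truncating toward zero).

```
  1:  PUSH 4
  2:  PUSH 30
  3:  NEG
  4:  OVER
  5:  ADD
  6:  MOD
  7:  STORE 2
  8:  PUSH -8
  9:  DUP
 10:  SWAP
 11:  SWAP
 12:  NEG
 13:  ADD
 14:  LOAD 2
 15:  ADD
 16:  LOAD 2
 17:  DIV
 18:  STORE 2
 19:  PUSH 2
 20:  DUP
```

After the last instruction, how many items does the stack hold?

PUSH 4  : 4
PUSH 30 : 4 30
NEG     : 4 -30
OVER    : 4 -30 4
ADD     : 4 -26
MOD     : 4
STORE 2 : (empty)
PUSH -8 : -8
DUP     : -8 -8
SWAP    : -8 -8
SWAP    : -8 -8
NEG     : -8 8
ADD     : 0
LOAD 2  : 0 4
ADD     : 4
LOAD 2  : 4 4
DIV     : 1
STORE 2 : (empty)
PUSH 2  : 2
DUP     : 2 2

2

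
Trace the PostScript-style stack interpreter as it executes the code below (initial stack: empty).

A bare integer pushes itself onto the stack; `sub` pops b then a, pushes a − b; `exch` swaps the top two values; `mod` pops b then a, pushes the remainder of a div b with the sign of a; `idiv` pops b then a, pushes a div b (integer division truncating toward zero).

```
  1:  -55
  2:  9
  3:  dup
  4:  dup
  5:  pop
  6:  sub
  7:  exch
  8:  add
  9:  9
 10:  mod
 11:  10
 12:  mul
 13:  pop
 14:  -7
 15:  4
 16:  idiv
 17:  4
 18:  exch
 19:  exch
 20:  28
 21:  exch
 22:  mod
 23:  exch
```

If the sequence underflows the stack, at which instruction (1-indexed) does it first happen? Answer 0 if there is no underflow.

-55  : -55
9    : -55 9
dup  : -55 9 9
dup  : -55 9 9 9
pop  : -55 9 9
sub  : -55 0
exch : 0 -55
add  : -55
9    : -55 9
mod  : -1
10   : -1 10
mul  : -10
pop  : (empty)
-7   : -7
4    : -7 4
idiv : -1
4    : -1 4
exch : 4 -1
exch : -1 4
28   : -1 4 28
exch : -1 28 4
mod  : -1 0
exch : 0 -1

0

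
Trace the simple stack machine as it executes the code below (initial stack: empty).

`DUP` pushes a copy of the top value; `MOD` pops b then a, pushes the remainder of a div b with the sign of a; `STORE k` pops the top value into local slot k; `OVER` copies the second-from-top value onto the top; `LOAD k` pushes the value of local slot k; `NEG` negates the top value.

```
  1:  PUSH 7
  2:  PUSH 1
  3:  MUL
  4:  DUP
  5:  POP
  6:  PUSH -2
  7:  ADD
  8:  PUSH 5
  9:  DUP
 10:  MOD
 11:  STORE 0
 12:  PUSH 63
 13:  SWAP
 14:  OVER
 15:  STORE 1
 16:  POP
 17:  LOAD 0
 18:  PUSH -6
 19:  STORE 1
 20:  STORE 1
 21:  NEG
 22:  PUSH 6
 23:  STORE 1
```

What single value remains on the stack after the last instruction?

-63

PUSH 7  -> [7]
PUSH 1  -> [7, 1]
MUL     -> [7]
DUP     -> [7, 7]
POP     -> [7]
PUSH -2 -> [7, -2]
ADD     -> [5]
PUSH 5  -> [5, 5]
DUP     -> [5, 5, 5]
MOD     -> [5, 0]
STORE 0 -> [5]
PUSH 63 -> [5, 63]
SWAP    -> [63, 5]
OVER    -> [63, 5, 63]
STORE 1 -> [63, 5]
POP     -> [63]
LOAD 0  -> [63, 0]
PUSH -6 -> [63, 0, -6]
STORE 1 -> [63, 0]
STORE 1 -> [63]
NEG     -> [-63]
PUSH 6  -> [-63, 6]
STORE 1 -> [-63]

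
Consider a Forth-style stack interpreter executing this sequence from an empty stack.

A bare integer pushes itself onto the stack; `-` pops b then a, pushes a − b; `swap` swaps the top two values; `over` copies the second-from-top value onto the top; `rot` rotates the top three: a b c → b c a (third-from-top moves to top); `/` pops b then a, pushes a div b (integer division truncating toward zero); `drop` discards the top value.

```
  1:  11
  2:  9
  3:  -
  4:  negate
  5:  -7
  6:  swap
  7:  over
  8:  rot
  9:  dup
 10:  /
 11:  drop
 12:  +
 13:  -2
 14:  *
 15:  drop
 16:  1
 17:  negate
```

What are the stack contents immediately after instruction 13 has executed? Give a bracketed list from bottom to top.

11     : 11
9      : 11 9
-      : 2
negate : -2
-7     : -2 -7
swap   : -7 -2
over   : -7 -2 -7
rot    : -2 -7 -7
dup    : -2 -7 -7 -7
/      : -2 -7 1
drop   : -2 -7
+      : -9
-2     : -9 -2

[-9, -2]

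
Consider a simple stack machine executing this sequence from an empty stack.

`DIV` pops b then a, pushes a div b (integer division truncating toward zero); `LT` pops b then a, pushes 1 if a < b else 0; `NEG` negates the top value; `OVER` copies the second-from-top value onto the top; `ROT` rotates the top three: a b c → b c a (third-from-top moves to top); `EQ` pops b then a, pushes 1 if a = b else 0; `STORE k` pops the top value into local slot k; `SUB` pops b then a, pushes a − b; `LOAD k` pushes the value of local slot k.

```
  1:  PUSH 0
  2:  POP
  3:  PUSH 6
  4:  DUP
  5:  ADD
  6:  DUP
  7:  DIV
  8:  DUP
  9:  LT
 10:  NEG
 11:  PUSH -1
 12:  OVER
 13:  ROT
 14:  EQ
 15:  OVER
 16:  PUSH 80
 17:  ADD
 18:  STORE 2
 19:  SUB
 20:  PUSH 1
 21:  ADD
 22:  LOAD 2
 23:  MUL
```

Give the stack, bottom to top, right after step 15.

[-1, 1, -1]

PUSH 0   0
POP      (empty)
PUSH 6   6
DUP      6 6
ADD      12
DUP      12 12
DIV      1
DUP      1 1
LT       0
NEG      0
PUSH -1  0 -1
OVER     0 -1 0
ROT      -1 0 0
EQ       -1 1
OVER     -1 1 -1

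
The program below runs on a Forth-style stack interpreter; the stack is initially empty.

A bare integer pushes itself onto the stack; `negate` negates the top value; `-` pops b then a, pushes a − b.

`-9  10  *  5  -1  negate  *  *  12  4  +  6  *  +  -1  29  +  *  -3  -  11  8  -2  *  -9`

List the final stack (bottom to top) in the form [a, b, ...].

-9      -9
10      -9 10
*       -90
5       -90 5
-1      -90 5 -1
negate  -90 5 1
*       -90 5
*       -450
12      -450 12
4       -450 12 4
+       -450 16
6       -450 16 6
*       -450 96
+       -354
-1      -354 -1
29      -354 -1 29
+       -354 28
*       -9912
-3      -9912 -3
-       -9909
11      -9909 11
8       -9909 11 8
-2      -9909 11 8 -2
*       -9909 11 -16
-9      -9909 11 -16 -9

[-9909, 11, -16, -9]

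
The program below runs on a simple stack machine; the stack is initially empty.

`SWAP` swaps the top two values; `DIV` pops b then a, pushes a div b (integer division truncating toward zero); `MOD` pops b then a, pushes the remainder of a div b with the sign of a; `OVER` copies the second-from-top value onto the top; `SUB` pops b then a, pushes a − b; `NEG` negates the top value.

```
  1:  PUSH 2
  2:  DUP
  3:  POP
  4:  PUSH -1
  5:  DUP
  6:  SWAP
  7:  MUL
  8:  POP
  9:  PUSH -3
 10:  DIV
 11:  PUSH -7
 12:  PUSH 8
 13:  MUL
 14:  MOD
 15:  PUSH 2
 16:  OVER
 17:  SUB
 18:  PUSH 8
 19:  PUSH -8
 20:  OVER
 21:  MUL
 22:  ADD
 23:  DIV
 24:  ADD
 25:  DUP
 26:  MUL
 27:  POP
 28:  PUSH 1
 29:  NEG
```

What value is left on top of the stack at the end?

-1

PUSH 2   [2]
DUP      [2, 2]
POP      [2]
PUSH -1  [2, -1]
DUP      [2, -1, -1]
SWAP     [2, -1, -1]
MUL      [2, 1]
POP      [2]
PUSH -3  [2, -3]
DIV      [0]
PUSH -7  [0, -7]
PUSH 8   [0, -7, 8]
MUL      [0, -56]
MOD      [0]
PUSH 2   [0, 2]
OVER     [0, 2, 0]
SUB      [0, 2]
PUSH 8   [0, 2, 8]
PUSH -8  [0, 2, 8, -8]
OVER     [0, 2, 8, -8, 8]
MUL      [0, 2, 8, -64]
ADD      [0, 2, -56]
DIV      [0, 0]
ADD      [0]
DUP      [0, 0]
MUL      [0]
POP      []
PUSH 1   [1]
NEG      [-1]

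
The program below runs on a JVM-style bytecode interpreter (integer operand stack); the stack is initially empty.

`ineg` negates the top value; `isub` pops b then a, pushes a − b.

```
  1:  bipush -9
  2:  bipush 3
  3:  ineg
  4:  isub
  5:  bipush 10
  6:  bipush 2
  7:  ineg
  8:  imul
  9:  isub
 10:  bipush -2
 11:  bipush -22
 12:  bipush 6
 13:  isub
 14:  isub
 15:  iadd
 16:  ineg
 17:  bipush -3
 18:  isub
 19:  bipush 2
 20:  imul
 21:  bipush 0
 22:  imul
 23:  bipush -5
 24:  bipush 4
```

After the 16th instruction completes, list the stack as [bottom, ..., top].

[-40]

bipush -9  → [-9]
bipush 3   → [-9, 3]
ineg       → [-9, -3]
isub       → [-6]
bipush 10  → [-6, 10]
bipush 2   → [-6, 10, 2]
ineg       → [-6, 10, -2]
imul       → [-6, -20]
isub       → [14]
bipush -2  → [14, -2]
bipush -22 → [14, -2, -22]
bipush 6   → [14, -2, -22, 6]
isub       → [14, -2, -28]
isub       → [14, 26]
iadd       → [40]
ineg       → [-40]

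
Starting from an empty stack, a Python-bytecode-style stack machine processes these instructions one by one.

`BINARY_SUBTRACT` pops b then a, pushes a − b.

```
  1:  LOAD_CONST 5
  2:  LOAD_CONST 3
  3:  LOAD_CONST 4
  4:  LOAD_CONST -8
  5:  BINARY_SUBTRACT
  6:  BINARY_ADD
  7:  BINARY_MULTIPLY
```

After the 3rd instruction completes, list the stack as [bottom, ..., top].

LOAD_CONST 5  [5]
LOAD_CONST 3  [5, 3]
LOAD_CONST 4  [5, 3, 4]

[5, 3, 4]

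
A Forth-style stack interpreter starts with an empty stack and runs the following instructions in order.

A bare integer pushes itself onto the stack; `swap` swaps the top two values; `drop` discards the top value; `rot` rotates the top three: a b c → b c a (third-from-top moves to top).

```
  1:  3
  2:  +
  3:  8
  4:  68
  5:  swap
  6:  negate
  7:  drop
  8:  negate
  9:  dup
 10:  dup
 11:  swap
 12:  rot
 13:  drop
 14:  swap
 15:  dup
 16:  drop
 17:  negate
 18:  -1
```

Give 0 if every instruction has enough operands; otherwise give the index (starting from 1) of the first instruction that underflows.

3  3
+  — needs 2 operands, stack has 1 → underflow

2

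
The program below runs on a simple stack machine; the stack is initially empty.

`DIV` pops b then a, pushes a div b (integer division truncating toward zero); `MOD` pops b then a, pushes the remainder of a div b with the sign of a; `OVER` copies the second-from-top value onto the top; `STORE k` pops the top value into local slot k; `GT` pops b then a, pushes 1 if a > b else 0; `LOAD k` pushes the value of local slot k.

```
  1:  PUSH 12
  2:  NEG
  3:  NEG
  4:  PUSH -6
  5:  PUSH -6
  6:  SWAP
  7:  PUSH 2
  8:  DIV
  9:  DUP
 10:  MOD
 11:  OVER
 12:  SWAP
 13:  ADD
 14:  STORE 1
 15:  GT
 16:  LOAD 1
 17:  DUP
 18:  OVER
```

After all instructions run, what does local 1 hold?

PUSH 12 : [12]
NEG     : [-12]
NEG     : [12]
PUSH -6 : [12, -6]
PUSH -6 : [12, -6, -6]
SWAP    : [12, -6, -6]
PUSH 2  : [12, -6, -6, 2]
DIV     : [12, -6, -3]
DUP     : [12, -6, -3, -3]
MOD     : [12, -6, 0]
OVER    : [12, -6, 0, -6]
SWAP    : [12, -6, -6, 0]
ADD     : [12, -6, -6]
STORE 1 : [12, -6]
GT      : [1]
LOAD 1  : [1, -6]
DUP     : [1, -6, -6]
OVER    : [1, -6, -6, -6]

-6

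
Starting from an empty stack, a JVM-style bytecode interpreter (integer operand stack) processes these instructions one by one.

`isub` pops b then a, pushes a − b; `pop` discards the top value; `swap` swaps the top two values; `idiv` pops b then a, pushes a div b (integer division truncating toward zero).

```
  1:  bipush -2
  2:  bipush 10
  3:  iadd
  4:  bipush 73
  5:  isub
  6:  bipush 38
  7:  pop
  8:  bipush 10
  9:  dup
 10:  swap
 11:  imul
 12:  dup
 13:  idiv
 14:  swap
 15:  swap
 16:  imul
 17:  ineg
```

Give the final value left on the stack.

bipush -2 : -2
bipush 10 : -2 10
iadd      : 8
bipush 73 : 8 73
isub      : -65
bipush 38 : -65 38
pop       : -65
bipush 10 : -65 10
dup       : -65 10 10
swap      : -65 10 10
imul      : -65 100
dup       : -65 100 100
idiv      : -65 1
swap      : 1 -65
swap      : -65 1
imul      : -65
ineg      : 65

65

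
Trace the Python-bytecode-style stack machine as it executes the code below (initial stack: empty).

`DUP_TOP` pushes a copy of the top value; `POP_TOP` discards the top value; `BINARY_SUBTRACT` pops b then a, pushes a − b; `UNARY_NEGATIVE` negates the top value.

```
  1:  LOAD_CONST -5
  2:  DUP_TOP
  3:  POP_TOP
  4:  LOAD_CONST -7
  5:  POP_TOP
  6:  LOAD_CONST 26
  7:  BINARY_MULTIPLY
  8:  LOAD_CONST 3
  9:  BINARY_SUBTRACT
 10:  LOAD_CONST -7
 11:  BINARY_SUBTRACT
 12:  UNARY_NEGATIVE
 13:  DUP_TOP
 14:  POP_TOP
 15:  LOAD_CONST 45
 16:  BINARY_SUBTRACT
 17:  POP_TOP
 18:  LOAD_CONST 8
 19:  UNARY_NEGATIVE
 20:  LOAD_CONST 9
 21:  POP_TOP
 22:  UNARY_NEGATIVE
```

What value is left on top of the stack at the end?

8

LOAD_CONST -5   : [-5]
DUP_TOP         : [-5, -5]
POP_TOP         : [-5]
LOAD_CONST -7   : [-5, -7]
POP_TOP         : [-5]
LOAD_CONST 26   : [-5, 26]
BINARY_MULTIPLY : [-130]
LOAD_CONST 3    : [-130, 3]
BINARY_SUBTRACT : [-133]
LOAD_CONST -7   : [-133, -7]
BINARY_SUBTRACT : [-126]
UNARY_NEGATIVE  : [126]
DUP_TOP         : [126, 126]
POP_TOP         : [126]
LOAD_CONST 45   : [126, 45]
BINARY_SUBTRACT : [81]
POP_TOP         : []
LOAD_CONST 8    : [8]
UNARY_NEGATIVE  : [-8]
LOAD_CONST 9    : [-8, 9]
POP_TOP         : [-8]
UNARY_NEGATIVE  : [8]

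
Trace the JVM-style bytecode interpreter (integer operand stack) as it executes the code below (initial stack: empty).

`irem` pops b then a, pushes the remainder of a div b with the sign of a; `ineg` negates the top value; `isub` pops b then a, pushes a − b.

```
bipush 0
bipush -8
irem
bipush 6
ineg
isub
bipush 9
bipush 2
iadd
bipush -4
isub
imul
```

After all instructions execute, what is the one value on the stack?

bipush 0   [0]
bipush -8  [0, -8]
irem       [0]
bipush 6   [0, 6]
ineg       [0, -6]
isub       [6]
bipush 9   [6, 9]
bipush 2   [6, 9, 2]
iadd       [6, 11]
bipush -4  [6, 11, -4]
isub       [6, 15]
imul       [90]

90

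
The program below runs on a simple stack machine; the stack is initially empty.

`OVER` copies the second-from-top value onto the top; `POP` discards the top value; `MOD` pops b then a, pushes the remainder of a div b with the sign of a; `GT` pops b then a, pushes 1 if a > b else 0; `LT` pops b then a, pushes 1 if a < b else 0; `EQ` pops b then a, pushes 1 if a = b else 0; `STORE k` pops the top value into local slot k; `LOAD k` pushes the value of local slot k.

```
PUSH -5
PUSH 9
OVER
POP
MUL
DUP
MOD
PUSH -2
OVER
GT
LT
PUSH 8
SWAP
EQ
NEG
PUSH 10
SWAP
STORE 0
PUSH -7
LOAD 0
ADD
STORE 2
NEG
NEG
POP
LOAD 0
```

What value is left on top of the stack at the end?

PUSH -5 -> [-5]
PUSH 9  -> [-5, 9]
OVER    -> [-5, 9, -5]
POP     -> [-5, 9]
MUL     -> [-45]
DUP     -> [-45, -45]
MOD     -> [0]
PUSH -2 -> [0, -2]
OVER    -> [0, -2, 0]
GT      -> [0, 0]
LT      -> [0]
PUSH 8  -> [0, 8]
SWAP    -> [8, 0]
EQ      -> [0]
NEG     -> [0]
PUSH 10 -> [0, 10]
SWAP    -> [10, 0]
STORE 0 -> [10]
PUSH -7 -> [10, -7]
LOAD 0  -> [10, -7, 0]
ADD     -> [10, -7]
STORE 2 -> [10]
NEG     -> [-10]
NEG     -> [10]
POP     -> []
LOAD 0  -> [0]

0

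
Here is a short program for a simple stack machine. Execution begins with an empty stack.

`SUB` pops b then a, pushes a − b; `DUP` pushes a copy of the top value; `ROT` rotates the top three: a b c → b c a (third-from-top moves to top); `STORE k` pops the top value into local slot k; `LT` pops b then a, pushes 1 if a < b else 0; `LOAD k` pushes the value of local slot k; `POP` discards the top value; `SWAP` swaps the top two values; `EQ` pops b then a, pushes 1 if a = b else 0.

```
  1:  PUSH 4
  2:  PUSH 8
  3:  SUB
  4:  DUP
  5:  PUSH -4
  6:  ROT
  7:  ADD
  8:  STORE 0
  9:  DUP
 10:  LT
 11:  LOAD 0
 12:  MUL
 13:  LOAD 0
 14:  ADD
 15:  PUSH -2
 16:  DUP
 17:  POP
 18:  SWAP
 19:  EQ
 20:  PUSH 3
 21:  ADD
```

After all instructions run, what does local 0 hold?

PUSH 4  → [4]
PUSH 8  → [4, 8]
SUB     → [-4]
DUP     → [-4, -4]
PUSH -4 → [-4, -4, -4]
ROT     → [-4, -4, -4]
ADD     → [-4, -8]
STORE 0 → [-4]
DUP     → [-4, -4]
LT      → [0]
LOAD 0  → [0, -8]
MUL     → [0]
LOAD 0  → [0, -8]
ADD     → [-8]
PUSH -2 → [-8, -2]
DUP     → [-8, -2, -2]
POP     → [-8, -2]
SWAP    → [-2, -8]
EQ      → [0]
PUSH 3  → [0, 3]
ADD     → [3]

-8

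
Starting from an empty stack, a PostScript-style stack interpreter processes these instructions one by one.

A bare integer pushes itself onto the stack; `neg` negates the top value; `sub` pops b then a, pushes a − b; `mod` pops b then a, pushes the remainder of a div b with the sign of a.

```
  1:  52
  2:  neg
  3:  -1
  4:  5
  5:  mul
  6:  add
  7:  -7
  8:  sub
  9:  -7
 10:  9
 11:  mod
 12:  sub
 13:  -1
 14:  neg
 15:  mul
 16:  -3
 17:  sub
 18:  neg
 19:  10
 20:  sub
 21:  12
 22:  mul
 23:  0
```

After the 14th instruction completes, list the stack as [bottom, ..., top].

[-43, 1]

52   [52]
neg  [-52]
-1   [-52, -1]
5    [-52, -1, 5]
mul  [-52, -5]
add  [-57]
-7   [-57, -7]
sub  [-50]
-7   [-50, -7]
9    [-50, -7, 9]
mod  [-50, -7]
sub  [-43]
-1   [-43, -1]
neg  [-43, 1]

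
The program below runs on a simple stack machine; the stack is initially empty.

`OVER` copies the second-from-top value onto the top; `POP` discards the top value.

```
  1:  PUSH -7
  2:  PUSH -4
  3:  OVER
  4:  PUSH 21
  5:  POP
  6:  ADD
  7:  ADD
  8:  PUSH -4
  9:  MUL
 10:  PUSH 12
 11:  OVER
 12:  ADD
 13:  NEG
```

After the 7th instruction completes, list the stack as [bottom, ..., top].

PUSH -7 : -7
PUSH -4 : -7 -4
OVER    : -7 -4 -7
PUSH 21 : -7 -4 -7 21
POP     : -7 -4 -7
ADD     : -7 -11
ADD     : -18

[-18]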